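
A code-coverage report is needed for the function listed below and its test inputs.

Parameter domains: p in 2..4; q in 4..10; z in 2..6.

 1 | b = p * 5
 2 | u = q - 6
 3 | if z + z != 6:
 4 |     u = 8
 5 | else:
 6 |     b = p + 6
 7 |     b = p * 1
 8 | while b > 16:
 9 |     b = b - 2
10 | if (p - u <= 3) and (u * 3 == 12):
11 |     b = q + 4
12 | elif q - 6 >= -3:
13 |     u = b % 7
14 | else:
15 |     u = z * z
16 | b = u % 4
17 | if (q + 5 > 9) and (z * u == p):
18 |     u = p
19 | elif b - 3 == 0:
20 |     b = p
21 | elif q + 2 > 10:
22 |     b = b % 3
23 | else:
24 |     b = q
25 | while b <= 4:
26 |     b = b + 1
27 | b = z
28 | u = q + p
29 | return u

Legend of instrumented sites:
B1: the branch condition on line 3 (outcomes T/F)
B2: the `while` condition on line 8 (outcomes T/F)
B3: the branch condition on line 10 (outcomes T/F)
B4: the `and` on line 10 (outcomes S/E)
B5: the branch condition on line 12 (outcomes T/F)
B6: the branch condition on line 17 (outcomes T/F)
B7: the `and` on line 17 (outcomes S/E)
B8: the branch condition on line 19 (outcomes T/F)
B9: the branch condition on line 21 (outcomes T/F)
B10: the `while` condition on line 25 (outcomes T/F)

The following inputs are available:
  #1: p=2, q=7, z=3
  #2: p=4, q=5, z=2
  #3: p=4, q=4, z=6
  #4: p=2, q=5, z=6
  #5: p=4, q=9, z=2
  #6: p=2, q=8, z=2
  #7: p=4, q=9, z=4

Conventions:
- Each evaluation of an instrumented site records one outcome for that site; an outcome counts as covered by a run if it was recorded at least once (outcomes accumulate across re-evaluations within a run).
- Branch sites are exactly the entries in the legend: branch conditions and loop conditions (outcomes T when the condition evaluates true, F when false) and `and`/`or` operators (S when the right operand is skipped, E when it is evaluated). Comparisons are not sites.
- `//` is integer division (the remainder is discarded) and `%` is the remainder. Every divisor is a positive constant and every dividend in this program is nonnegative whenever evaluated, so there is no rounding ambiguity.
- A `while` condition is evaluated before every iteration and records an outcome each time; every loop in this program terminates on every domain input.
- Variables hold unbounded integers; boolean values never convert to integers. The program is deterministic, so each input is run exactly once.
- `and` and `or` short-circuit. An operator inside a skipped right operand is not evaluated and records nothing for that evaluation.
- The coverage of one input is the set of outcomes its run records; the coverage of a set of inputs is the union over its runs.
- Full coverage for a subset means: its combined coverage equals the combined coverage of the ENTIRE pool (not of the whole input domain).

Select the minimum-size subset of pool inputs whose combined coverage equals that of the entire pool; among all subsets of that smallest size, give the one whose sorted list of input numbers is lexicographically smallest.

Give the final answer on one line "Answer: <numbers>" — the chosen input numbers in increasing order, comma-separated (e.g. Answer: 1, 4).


input #1, p=2, q=7, z=3: outcomes B1=F, B2=F, B3=F, B4=E, B5=T, B6=F, B7=E, B8=F, B9=F, B10=F
input #2, p=4, q=5, z=2: outcomes B1=T, B2=T, B2=F, B3=F, B4=E, B5=T, B6=T, B7=E, B10=T, B10=F
input #3, p=4, q=4, z=6: outcomes B1=T, B2=T, B2=F, B3=F, B4=E, B5=T, B6=F, B7=S, B8=F, B9=F, B10=T, B10=F
input #4, p=2, q=5, z=6: outcomes B1=T, B2=F, B3=F, B4=E, B5=T, B6=F, B7=E, B8=T, B10=T, B10=F
input #5, p=4, q=9, z=2: outcomes B1=T, B2=T, B2=F, B3=F, B4=E, B5=T, B6=T, B7=E, B10=T, B10=F
input #6, p=2, q=8, z=2: outcomes B1=T, B2=F, B3=F, B4=E, B5=T, B6=F, B7=E, B8=T, B10=T, B10=F
input #7, p=4, q=9, z=4: outcomes B1=T, B2=T, B2=F, B3=F, B4=E, B5=T, B6=F, B7=E, B8=F, B9=T, B10=T, B10=F
pool-wide coverage (17 outcomes): B1=T, B1=F, B2=T, B2=F, B3=F, B4=E, B5=T, B6=T, B6=F, B7=S, B7=E, B8=T, B8=F, B9=T, B9=F, B10=T, B10=F
size 1 is not enough: best union over all size-1 subsets is 12/17
size 2 is not enough: best union over all size-2 subsets is 14/17
size 3 is not enough: best union over all size-3 subsets is 15/17
size 4 is not enough: best union over all size-4 subsets is 16/17
inputs {1, 2, 3, 4, 7} (size 5) cover everything; no size-5 subset with a lexicographically smaller index list covers all 17
Answer: 1, 2, 3, 4, 7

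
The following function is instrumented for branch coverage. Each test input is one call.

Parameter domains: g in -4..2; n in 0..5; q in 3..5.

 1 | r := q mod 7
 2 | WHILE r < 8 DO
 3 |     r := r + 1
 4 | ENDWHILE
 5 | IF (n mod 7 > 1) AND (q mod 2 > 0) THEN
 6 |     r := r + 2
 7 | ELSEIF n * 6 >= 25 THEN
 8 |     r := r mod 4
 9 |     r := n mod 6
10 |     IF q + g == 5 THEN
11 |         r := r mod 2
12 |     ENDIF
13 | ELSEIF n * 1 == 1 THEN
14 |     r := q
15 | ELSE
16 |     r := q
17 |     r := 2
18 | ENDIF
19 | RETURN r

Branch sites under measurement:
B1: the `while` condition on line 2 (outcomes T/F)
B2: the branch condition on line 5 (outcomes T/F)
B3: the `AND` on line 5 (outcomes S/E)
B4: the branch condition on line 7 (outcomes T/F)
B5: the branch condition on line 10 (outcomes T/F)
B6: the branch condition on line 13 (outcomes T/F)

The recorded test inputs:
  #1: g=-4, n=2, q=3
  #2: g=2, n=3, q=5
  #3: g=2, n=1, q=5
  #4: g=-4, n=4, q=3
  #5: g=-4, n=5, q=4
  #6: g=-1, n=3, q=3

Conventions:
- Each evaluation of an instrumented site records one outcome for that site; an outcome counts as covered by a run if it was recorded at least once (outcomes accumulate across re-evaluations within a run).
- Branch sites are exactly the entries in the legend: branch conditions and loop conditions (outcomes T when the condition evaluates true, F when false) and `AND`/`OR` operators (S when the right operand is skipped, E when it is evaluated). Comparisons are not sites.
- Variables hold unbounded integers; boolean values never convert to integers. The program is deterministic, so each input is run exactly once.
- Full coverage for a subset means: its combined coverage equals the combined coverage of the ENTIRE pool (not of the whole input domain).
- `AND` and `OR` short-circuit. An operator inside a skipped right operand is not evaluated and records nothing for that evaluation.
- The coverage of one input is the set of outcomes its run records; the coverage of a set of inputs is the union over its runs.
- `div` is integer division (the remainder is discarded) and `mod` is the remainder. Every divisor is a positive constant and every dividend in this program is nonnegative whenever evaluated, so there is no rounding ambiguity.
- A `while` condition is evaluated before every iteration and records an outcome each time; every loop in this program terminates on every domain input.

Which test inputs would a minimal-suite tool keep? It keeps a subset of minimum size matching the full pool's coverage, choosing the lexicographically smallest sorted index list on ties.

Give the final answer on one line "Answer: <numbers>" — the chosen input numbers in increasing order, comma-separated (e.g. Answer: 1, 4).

#1 (g=-4, n=2, q=3) -> B1->T, B1->T, B1->T, B1->T, B1->T, B1->F, B3->E, B2->T; covered: B1=T, B1=F, B2=T, B3=E
#2 (g=2, n=3, q=5) -> B1->T, B1->T, B1->T, B1->F, B3->E, B2->T; covered: B1=T, B1=F, B2=T, B3=E
#3 (g=2, n=1, q=5) -> B1->T, B1->T, B1->T, B1->F, B3->S, B2->F, B4->F, B6->T; covered: B1=T, B1=F, B2=F, B3=S, B4=F, B6=T
#4 (g=-4, n=4, q=3) -> B1->T, B1->T, B1->T, B1->T, B1->T, B1->F, B3->E, B2->T; covered: B1=T, B1=F, B2=T, B3=E
#5 (g=-4, n=5, q=4) -> B1->T, B1->T, B1->T, B1->T, B1->F, B3->E, B2->F, B4->T, B5->F; covered: B1=T, B1=F, B2=F, B3=E, B4=T, B5=F
#6 (g=-1, n=3, q=3) -> B1->T, B1->T, B1->T, B1->T, B1->T, B1->F, B3->E, B2->T; covered: B1=T, B1=F, B2=T, B3=E
together the pool reaches 10 outcomes: B1=T, B1=F, B2=T, B2=F, B3=S, B3=E, B4=T, B4=F, B5=F, B6=T
checked all size-1 subsets: none covers 10 outcomes (max 6/10)
checked all size-2 subsets: none covers 10 outcomes (max 9/10)
inputs {1, 3, 5} (size 3) cover everything; no size-3 subset with a lexicographically smaller index list covers all 10

Answer: 1, 3, 5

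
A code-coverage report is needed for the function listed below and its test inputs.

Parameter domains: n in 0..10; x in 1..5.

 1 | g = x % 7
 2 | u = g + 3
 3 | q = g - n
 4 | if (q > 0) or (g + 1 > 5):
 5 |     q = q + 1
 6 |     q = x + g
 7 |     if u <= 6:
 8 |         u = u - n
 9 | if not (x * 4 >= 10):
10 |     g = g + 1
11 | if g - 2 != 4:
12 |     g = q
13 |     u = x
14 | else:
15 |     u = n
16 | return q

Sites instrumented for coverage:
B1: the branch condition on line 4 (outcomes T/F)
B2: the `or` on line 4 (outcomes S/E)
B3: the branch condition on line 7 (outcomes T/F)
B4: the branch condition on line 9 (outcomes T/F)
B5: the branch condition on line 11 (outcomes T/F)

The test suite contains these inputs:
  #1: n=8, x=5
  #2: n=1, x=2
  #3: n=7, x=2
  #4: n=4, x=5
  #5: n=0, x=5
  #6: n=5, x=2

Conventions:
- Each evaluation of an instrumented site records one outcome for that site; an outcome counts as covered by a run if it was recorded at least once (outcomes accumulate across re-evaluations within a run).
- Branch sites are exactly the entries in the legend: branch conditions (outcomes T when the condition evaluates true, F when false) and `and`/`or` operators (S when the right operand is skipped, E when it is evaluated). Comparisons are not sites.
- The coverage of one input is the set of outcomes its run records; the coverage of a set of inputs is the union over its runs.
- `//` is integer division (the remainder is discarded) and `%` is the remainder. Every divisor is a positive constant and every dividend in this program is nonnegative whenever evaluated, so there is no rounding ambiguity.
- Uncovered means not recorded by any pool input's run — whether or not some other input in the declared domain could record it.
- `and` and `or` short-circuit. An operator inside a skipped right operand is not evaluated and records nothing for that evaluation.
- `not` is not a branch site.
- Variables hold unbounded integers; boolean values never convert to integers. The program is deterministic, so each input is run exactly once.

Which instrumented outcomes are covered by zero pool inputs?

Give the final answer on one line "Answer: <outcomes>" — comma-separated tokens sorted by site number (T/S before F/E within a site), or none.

input #1, n=8, x=5: events B2->E, B1->T, B3->F, B4->F, B5->T; outcomes B1=T, B2=E, B3=F, B4=F, B5=T
input #2, n=1, x=2: events B2->S, B1->T, B3->T, B4->T, B5->T; outcomes B1=T, B2=S, B3=T, B4=T, B5=T
input #3, n=7, x=2: events B2->E, B1->F, B4->T, B5->T; outcomes B1=F, B2=E, B4=T, B5=T
input #4, n=4, x=5: events B2->S, B1->T, B3->F, B4->F, B5->T; outcomes B1=T, B2=S, B3=F, B4=F, B5=T
input #5, n=0, x=5: events B2->S, B1->T, B3->F, B4->F, B5->T; outcomes B1=T, B2=S, B3=F, B4=F, B5=T
input #6, n=5, x=2: events B2->E, B1->F, B4->T, B5->T; outcomes B1=F, B2=E, B4=T, B5=T
union over the pool: B1=T, B1=F, B2=S, B2=E, B3=T, B3=F, B4=T, B4=F, B5=T
uncovered (1 of 10): B5=F

Answer: B5=F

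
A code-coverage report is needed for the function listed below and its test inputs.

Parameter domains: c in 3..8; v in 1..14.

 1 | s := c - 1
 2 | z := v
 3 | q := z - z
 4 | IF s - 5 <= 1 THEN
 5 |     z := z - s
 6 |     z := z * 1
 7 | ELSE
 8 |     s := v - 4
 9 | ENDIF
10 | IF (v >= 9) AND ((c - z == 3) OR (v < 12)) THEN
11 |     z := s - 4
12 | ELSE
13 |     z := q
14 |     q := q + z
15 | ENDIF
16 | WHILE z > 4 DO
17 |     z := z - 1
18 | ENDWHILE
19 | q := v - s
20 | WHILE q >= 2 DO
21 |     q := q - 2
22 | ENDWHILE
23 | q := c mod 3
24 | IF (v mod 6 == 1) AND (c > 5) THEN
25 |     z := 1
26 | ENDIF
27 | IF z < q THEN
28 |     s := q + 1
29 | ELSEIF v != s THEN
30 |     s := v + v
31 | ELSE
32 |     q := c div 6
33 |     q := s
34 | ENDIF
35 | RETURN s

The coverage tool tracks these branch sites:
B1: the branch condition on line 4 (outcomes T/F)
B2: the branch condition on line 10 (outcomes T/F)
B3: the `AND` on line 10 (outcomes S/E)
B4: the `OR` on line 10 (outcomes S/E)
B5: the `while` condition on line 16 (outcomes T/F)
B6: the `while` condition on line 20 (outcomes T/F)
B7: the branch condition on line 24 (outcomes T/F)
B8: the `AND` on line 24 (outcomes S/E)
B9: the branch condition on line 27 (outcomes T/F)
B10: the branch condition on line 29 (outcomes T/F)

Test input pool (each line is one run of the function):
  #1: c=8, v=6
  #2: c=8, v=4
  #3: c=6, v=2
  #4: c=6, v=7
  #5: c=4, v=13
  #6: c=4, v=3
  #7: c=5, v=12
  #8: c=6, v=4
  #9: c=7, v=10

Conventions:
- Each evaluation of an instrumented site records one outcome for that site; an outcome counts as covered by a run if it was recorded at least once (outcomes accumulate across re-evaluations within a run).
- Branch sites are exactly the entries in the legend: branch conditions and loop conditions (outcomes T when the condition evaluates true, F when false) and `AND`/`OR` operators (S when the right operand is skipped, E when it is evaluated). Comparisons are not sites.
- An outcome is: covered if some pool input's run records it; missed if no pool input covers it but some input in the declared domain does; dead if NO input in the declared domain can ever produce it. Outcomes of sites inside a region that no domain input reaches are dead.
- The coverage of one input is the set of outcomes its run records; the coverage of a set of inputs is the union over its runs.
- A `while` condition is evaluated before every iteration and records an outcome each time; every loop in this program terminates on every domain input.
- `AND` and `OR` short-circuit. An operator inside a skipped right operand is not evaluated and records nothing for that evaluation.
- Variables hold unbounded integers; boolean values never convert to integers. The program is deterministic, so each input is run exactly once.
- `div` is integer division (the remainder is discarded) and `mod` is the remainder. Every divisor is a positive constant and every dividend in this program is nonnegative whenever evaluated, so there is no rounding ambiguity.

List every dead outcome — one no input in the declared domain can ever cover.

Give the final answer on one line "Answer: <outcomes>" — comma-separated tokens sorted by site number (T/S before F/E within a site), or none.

running all 84 domain inputs and tallying outcomes:
  B5=T: zero occurrences over every domain input -> dead
  reachable outcomes have witnesses, e.g. B1=T (e.g. c=3, v=1), B1=F (e.g. c=8, v=1), B2=T (e.g. c=3, v=9), B2=F (e.g. c=3, v=1)

Answer: B5=T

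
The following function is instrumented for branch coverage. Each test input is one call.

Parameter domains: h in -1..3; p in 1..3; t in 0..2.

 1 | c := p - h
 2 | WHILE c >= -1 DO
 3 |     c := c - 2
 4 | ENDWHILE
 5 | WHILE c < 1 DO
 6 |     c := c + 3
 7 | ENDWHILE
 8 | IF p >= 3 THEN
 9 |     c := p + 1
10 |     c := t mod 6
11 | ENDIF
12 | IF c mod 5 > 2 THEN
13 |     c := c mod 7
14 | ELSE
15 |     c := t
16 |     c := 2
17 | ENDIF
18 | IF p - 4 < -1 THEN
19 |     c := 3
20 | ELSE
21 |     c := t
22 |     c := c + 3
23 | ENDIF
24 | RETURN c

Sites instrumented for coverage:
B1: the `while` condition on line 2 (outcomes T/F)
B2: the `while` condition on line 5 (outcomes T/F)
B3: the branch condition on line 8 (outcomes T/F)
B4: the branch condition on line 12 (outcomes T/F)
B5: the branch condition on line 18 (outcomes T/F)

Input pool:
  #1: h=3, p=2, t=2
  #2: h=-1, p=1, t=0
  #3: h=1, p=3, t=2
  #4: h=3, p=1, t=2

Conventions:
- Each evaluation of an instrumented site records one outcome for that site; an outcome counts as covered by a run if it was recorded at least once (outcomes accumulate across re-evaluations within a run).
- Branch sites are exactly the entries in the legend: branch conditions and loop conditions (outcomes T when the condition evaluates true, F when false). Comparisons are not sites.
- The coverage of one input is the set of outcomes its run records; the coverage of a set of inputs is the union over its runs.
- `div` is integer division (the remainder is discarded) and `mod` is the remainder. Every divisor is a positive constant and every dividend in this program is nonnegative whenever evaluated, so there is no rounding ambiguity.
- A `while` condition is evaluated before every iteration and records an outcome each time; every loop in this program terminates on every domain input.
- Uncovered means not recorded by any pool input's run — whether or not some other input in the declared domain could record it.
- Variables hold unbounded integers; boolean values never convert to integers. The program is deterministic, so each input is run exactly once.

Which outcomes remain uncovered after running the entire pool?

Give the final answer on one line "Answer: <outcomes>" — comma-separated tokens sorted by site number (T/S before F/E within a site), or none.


test 1 (h=3, p=2, t=2) hits B1=T, B1=F, B2=T, B2=F, B3=F, B4=T, B5=T
test 2 (h=-1, p=1, t=0) hits B1=T, B1=F, B2=T, B2=F, B3=F, B4=F, B5=T
test 3 (h=1, p=3, t=2) hits B1=T, B1=F, B2=T, B2=F, B3=T, B4=F, B5=F
test 4 (h=3, p=1, t=2) hits B1=F, B2=T, B2=F, B3=F, B4=F, B5=T
union over the pool: B1=T, B1=F, B2=T, B2=F, B3=T, B3=F, B4=T, B4=F, B5=T, B5=F
uncovered (0 of 10): none
Answer: none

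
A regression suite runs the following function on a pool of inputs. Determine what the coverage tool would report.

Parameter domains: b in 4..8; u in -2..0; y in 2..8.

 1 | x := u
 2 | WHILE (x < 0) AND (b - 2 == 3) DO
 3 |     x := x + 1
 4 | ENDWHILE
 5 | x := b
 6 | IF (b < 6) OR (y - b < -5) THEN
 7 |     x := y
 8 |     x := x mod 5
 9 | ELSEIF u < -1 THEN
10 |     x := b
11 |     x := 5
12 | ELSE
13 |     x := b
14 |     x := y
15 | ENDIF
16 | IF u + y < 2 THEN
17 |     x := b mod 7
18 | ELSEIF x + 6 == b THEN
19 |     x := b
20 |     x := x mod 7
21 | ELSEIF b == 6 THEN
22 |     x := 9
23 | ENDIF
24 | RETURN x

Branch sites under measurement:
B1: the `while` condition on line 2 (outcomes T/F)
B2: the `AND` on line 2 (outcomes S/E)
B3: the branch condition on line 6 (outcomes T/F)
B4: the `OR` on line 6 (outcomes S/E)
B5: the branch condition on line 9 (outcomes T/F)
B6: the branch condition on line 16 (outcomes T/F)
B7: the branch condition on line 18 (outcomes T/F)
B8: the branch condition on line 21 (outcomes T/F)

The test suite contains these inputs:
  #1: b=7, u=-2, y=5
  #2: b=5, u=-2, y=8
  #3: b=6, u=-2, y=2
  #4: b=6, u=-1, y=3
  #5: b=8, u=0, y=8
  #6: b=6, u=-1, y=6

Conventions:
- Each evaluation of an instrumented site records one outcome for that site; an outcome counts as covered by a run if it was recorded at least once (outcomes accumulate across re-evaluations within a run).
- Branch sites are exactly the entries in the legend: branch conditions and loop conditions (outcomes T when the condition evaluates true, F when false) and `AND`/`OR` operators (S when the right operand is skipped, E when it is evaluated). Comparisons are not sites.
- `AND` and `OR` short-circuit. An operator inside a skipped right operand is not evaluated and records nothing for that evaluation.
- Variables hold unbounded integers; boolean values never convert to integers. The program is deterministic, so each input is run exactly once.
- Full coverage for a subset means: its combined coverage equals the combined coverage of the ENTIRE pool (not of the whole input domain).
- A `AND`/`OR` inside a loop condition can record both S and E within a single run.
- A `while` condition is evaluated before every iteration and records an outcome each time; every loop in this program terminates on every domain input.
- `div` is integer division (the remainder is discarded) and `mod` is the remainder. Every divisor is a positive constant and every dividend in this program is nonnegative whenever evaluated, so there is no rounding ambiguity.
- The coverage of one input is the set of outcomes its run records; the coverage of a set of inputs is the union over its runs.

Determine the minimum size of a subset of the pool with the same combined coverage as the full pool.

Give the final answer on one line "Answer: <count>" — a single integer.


input #1 (b=7, u=-2, y=5): covers B1=F, B2=E, B3=F, B4=E, B5=T, B6=F, B7=F, B8=F
input #2 (b=5, u=-2, y=8): covers B1=T, B1=F, B2=S, B2=E, B3=T, B4=S, B6=F, B7=F, B8=F
input #3 (b=6, u=-2, y=2): covers B1=F, B2=E, B3=F, B4=E, B5=T, B6=T
input #4 (b=6, u=-1, y=3): covers B1=F, B2=E, B3=F, B4=E, B5=F, B6=F, B7=F, B8=T
input #5 (b=8, u=0, y=8): covers B1=F, B2=S, B3=F, B4=E, B5=F, B6=F, B7=F, B8=F
input #6 (b=6, u=-1, y=6): covers B1=F, B2=E, B3=F, B4=E, B5=F, B6=F, B7=F, B8=T
union over all inputs: B1=T, B1=F, B2=S, B2=E, B3=T, B3=F, B4=S, B4=E, B5=T, B5=F, B6=T, B6=F, B7=F, B8=T, B8=F (15 outcomes)
size 1 is not enough: best union over all size-1 subsets is 9/15
size 2 is not enough: best union over all size-2 subsets is 13/15
inputs {2, 3, 4} (size 3) cover everything; no size-3 subset with a lexicographically smaller index list covers all 15
Answer: 3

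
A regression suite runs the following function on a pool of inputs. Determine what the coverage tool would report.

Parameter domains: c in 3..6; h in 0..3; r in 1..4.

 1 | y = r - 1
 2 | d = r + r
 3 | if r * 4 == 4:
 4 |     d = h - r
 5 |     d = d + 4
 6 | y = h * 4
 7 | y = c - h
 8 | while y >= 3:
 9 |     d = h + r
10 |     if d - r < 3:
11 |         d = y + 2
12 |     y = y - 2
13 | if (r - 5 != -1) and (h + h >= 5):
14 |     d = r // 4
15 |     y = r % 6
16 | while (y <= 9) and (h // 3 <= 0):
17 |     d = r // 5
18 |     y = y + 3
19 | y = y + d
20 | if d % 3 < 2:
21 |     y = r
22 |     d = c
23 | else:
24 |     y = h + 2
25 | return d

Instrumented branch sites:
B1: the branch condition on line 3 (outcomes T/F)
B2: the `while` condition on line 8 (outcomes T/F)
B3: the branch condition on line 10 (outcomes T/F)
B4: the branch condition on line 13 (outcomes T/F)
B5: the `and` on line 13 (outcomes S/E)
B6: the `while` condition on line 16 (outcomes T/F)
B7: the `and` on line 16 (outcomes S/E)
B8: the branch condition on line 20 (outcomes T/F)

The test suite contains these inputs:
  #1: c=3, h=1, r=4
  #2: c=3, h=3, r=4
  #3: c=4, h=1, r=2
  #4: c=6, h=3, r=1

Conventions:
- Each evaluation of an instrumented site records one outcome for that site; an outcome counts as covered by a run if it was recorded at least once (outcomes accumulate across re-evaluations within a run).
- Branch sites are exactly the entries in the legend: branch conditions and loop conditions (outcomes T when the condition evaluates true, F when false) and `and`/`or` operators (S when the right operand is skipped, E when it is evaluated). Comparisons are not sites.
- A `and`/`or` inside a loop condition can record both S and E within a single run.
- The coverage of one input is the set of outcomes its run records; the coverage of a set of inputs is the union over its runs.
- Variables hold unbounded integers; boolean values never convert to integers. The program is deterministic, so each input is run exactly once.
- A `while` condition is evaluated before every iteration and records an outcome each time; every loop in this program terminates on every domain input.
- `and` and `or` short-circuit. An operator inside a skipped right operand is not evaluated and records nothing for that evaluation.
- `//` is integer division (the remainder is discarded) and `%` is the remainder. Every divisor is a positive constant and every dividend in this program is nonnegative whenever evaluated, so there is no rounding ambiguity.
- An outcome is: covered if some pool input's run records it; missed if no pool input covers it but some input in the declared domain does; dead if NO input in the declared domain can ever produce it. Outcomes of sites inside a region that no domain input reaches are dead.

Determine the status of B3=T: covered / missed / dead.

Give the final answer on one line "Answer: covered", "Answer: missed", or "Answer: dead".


B3=T is recorded by pool input(s) 3 -> covered
Answer: covered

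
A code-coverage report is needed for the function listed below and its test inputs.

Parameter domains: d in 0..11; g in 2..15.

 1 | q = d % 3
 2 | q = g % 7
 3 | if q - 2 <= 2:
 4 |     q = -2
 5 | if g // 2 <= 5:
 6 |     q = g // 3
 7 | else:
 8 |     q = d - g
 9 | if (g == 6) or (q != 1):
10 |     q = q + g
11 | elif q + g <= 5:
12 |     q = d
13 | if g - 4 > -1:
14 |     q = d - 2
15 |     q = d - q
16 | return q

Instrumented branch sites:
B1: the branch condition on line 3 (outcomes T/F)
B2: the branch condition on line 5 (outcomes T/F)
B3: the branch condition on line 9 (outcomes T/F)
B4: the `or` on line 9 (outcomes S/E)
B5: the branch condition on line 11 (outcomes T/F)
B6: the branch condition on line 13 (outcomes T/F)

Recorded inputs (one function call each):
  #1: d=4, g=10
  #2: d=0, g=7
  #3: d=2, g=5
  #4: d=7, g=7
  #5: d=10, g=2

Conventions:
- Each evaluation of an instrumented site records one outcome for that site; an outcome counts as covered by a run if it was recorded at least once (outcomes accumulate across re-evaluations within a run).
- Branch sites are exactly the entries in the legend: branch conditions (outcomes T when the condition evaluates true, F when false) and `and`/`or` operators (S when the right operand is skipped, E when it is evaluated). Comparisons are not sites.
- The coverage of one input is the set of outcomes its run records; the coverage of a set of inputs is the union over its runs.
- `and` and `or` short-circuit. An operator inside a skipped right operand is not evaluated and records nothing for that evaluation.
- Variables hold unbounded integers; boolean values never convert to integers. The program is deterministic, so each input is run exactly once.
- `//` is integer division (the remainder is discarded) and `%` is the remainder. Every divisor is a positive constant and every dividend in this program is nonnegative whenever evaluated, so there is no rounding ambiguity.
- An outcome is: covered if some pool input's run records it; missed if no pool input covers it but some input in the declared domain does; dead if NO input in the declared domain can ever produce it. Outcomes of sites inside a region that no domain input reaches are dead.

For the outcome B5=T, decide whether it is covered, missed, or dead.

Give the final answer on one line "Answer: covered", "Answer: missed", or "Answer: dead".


no pool input records B5=T
but domain input (d=0, g=3) does record it -> reachable, so missed
Answer: missed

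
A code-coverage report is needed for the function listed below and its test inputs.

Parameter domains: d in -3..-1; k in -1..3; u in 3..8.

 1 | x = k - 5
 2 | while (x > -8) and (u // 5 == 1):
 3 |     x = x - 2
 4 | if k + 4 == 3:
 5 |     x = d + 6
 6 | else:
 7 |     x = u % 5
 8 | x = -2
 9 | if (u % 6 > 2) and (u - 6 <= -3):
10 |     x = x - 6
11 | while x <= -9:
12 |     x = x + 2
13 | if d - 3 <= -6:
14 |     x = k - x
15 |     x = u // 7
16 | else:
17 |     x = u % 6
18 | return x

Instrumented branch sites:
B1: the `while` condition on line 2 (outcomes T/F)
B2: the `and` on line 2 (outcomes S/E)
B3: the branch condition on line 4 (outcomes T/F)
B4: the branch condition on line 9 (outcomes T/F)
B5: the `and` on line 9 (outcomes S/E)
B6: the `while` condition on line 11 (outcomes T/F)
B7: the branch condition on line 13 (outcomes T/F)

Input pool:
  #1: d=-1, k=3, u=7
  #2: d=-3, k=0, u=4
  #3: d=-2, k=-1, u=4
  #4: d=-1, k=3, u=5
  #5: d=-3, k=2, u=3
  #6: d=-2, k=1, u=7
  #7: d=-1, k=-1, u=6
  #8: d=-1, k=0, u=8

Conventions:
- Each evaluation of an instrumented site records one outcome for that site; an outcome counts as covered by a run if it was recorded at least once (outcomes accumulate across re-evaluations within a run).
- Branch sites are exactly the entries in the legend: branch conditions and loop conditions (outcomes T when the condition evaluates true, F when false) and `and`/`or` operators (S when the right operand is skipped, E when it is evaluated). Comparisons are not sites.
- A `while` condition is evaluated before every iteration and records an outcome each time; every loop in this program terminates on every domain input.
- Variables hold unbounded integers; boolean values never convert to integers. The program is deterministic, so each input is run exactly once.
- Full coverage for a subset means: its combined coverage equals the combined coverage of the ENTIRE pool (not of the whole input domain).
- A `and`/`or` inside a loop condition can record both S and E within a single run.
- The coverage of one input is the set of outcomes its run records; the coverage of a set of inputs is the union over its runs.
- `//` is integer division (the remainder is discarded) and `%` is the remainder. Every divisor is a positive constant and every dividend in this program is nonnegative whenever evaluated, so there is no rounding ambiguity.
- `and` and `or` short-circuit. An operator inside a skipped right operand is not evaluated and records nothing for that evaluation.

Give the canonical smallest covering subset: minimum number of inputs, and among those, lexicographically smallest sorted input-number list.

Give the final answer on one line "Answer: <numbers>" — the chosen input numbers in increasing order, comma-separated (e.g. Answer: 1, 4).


input #1, d=-1, k=3, u=7: events B2->E, B1->T, B2->E, B1->T, B2->E, B1->T, B2->S, B1->F, B3->F, B5->S, B4->F, B6->F, B7->F; outcomes B1=T, B1=F, B2=S, B2=E, B3=F, B4=F, B5=S, B6=F, B7=F
input #2, d=-3, k=0, u=4: events B2->E, B1->F, B3->F, B5->E, B4->F, B6->F, B7->T; outcomes B1=F, B2=E, B3=F, B4=F, B5=E, B6=F, B7=T
input #3, d=-2, k=-1, u=4: events B2->E, B1->F, B3->T, B5->E, B4->F, B6->F, B7->F; outcomes B1=F, B2=E, B3=T, B4=F, B5=E, B6=F, B7=F
input #4, d=-1, k=3, u=5: events B2->E, B1->T, B2->E, B1->T, B2->E, B1->T, B2->S, B1->F, B3->F, B5->E, B4->F, B6->F, B7->F; outcomes B1=T, B1=F, B2=S, B2=E, B3=F, B4=F, B5=E, B6=F, B7=F
input #5, d=-3, k=2, u=3: events B2->E, B1->F, B3->F, B5->E, B4->T, B6->F, B7->T; outcomes B1=F, B2=E, B3=F, B4=T, B5=E, B6=F, B7=T
input #6, d=-2, k=1, u=7: events B2->E, B1->T, B2->E, B1->T, B2->S, B1->F, B3->F, B5->S, B4->F, B6->F, B7->F; outcomes B1=T, B1=F, B2=S, B2=E, B3=F, B4=F, B5=S, B6=F, B7=F
input #7, d=-1, k=-1, u=6: events B2->E, B1->T, B2->S, B1->F, B3->T, B5->S, B4->F, B6->F, B7->F; outcomes B1=T, B1=F, B2=S, B2=E, B3=T, B4=F, B5=S, B6=F, B7=F
input #8, d=-1, k=0, u=8: events B2->E, B1->T, B2->E, B1->T, B2->S, B1->F, B3->F, B5->S, B4->F, B6->F, B7->F; outcomes B1=T, B1=F, B2=S, B2=E, B3=F, B4=F, B5=S, B6=F, B7=F
union over all inputs: B1=T, B1=F, B2=S, B2=E, B3=T, B3=F, B4=T, B4=F, B5=S, B5=E, B6=F, B7=T, B7=F (13 outcomes)
no size-1 subset reaches all 13 outcomes (best union: 9/13)
the canonical winner is {5, 7}: size 2, full 13-outcome coverage, earliest index list among size-2 covers
Answer: 5, 7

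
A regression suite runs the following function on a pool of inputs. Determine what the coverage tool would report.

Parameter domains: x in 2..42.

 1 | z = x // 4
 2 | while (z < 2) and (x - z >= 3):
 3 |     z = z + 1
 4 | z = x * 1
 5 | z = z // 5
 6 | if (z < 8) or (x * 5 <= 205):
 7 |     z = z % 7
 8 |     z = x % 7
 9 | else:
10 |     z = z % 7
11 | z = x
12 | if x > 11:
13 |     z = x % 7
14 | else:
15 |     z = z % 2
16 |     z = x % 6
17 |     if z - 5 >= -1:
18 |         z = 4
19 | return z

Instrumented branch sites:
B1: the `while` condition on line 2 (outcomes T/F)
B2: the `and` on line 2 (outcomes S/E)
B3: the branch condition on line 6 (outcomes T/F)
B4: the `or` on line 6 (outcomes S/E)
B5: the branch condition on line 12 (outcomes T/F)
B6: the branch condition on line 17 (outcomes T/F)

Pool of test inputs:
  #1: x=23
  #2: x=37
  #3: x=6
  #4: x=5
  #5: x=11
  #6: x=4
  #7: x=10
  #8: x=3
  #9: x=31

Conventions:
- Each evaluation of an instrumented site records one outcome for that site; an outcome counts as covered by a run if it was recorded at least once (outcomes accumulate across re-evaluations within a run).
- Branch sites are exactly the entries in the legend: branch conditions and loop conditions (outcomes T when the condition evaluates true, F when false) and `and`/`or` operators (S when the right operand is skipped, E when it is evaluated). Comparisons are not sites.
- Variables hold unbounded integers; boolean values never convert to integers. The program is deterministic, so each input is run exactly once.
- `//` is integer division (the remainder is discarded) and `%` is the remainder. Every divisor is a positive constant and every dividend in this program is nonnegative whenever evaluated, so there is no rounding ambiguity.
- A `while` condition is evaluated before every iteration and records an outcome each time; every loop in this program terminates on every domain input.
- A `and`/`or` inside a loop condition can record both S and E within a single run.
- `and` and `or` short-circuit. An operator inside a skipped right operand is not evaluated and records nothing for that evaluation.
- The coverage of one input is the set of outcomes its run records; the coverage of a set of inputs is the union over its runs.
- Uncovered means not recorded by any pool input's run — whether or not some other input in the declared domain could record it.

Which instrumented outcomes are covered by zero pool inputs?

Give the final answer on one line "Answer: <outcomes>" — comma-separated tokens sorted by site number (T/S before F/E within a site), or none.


run #1 (x=23) runs B2->S, B1->F, B4->S, B3->T, B5->T; records B1=F, B2=S, B3=T, B4=S, B5=T
run #2 (x=37) runs B2->S, B1->F, B4->S, B3->T, B5->T; records B1=F, B2=S, B3=T, B4=S, B5=T
run #3 (x=6) runs B2->E, B1->T, B2->S, B1->F, B4->S, B3->T, B5->F, B6->F; records B1=T, B1=F, B2=S, B2=E, B3=T, B4=S, B5=F, B6=F
run #4 (x=5) runs B2->E, B1->T, B2->S, B1->F, B4->S, B3->T, B5->F, B6->T; records B1=T, B1=F, B2=S, B2=E, B3=T, B4=S, B5=F, B6=T
run #5 (x=11) runs B2->S, B1->F, B4->S, B3->T, B5->F, B6->T; records B1=F, B2=S, B3=T, B4=S, B5=F, B6=T
run #6 (x=4) runs B2->E, B1->T, B2->S, B1->F, B4->S, B3->T, B5->F, B6->T; records B1=T, B1=F, B2=S, B2=E, B3=T, B4=S, B5=F, B6=T
run #7 (x=10) runs B2->S, B1->F, B4->S, B3->T, B5->F, B6->T; records B1=F, B2=S, B3=T, B4=S, B5=F, B6=T
run #8 (x=3) runs B2->E, B1->T, B2->E, B1->F, B4->S, B3->T, B5->F, B6->F; records B1=T, B1=F, B2=E, B3=T, B4=S, B5=F, B6=F
run #9 (x=31) runs B2->S, B1->F, B4->S, B3->T, B5->T; records B1=F, B2=S, B3=T, B4=S, B5=T
union over the pool: B1=T, B1=F, B2=S, B2=E, B3=T, B4=S, B5=T, B5=F, B6=T, B6=F
uncovered (2 of 12): B3=F, B4=E
Answer: B3=F, B4=E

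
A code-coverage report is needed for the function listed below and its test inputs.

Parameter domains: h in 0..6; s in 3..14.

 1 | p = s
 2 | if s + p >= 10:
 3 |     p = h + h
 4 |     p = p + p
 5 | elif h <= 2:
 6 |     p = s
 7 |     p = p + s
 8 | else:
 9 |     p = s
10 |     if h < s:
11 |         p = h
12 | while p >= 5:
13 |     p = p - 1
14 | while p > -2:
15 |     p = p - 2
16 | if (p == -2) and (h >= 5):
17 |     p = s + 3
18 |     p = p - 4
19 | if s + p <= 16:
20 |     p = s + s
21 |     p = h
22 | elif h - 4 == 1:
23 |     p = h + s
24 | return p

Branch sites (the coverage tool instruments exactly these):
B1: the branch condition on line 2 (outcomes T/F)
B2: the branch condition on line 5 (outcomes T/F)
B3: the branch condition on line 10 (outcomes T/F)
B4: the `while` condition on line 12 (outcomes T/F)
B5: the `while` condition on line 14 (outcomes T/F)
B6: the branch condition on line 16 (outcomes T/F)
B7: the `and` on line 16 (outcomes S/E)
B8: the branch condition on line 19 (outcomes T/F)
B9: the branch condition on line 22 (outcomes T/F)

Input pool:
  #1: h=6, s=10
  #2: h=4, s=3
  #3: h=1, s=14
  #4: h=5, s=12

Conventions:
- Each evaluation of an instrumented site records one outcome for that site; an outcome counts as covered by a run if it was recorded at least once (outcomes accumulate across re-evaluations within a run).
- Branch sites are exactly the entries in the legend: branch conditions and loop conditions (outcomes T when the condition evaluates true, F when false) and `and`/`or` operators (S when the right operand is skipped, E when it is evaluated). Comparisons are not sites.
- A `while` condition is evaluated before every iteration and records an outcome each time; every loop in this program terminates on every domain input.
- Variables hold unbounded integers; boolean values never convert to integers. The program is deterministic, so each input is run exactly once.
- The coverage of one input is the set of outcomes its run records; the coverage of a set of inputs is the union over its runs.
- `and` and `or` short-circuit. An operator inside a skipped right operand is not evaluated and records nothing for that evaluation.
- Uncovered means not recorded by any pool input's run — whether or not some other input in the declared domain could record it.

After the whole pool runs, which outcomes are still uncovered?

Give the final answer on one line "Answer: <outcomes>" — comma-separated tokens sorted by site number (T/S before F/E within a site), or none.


test 1 (h=6, s=10) fires B1->T, B4->T, B4->T, B4->T, B4->T, B4->T, B4->T, B4->T, B4->T, B4->T, B4->T, B4->T, B4->T, B4->T, ...; hits B1=T, B4=T, B4=F, B5=T, B5=F, B6=T, B7=E, B8=F, B9=F
test 2 (h=4, s=3) fires B1->F, B2->F, B3->F, B4->F, B5->T, B5->T, B5->T, B5->F, B7->S, B6->F, B8->T; hits B1=F, B2=F, B3=F, B4=F, B5=T, B5=F, B6=F, B7=S, B8=T
test 3 (h=1, s=14) fires B1->T, B4->F, B5->T, B5->T, B5->T, B5->F, B7->E, B6->F, B8->T; hits B1=T, B4=F, B5=T, B5=F, B6=F, B7=E, B8=T
test 4 (h=5, s=12) fires B1->T, B4->T, B4->T, B4->T, B4->T, B4->T, B4->T, B4->T, B4->T, B4->T, B4->T, B4->T, B4->T, B4->T, ...; hits B1=T, B4=T, B4=F, B5=T, B5=F, B6=T, B7=E, B8=F, B9=T
union over the pool: B1=T, B1=F, B2=F, B3=F, B4=T, B4=F, B5=T, B5=F, B6=T, B6=F, B7=S, B7=E, B8=T, B8=F, B9=T, B9=F
uncovered (2 of 18): B2=T, B3=T
Answer: B2=T, B3=T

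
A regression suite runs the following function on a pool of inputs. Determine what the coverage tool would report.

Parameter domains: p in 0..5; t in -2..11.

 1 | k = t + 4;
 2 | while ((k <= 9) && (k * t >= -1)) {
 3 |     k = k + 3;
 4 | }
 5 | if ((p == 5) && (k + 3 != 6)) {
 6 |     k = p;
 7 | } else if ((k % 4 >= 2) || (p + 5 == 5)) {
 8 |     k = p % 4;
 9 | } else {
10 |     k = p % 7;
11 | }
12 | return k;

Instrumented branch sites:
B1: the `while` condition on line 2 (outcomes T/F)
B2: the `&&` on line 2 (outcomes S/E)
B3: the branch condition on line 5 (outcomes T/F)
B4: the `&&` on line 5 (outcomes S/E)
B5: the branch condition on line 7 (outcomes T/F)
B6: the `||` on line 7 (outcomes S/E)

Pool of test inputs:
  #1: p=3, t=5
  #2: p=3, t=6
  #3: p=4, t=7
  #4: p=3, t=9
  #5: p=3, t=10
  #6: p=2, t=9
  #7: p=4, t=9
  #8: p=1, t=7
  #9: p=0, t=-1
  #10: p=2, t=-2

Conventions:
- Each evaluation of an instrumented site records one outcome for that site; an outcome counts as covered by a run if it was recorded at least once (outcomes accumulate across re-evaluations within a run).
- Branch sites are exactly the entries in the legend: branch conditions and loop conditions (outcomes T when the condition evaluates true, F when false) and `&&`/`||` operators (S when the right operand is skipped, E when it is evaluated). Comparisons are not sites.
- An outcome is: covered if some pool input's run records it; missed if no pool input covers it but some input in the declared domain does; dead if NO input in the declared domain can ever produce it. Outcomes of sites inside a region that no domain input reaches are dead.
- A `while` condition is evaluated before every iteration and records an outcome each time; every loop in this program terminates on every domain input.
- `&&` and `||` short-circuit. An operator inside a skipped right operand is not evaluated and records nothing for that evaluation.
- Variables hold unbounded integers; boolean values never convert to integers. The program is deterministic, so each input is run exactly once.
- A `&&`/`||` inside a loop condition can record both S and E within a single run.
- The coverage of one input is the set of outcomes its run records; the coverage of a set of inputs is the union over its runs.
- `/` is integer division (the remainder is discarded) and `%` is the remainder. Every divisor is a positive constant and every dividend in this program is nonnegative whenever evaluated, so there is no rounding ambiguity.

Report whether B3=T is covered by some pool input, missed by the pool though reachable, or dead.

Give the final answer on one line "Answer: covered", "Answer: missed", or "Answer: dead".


no pool input records B3=T
but domain input (p=5, t=-2) does record it -> reachable, so missed
Answer: missed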